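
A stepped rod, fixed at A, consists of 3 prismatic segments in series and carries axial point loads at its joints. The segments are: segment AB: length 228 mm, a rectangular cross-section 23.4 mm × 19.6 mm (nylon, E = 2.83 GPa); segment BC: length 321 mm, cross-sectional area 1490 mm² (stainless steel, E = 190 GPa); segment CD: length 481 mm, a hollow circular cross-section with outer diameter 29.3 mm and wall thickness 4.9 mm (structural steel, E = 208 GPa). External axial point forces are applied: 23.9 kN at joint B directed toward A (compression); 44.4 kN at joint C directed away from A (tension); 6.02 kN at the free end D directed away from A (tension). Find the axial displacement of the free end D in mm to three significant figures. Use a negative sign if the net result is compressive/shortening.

4.75 mm

Internal axial forces (sectioning from the free end, tension +): N_CD = 6.02 kN, N_BC = 50.42 kN, N_AB = 26.52 kN.
A_AB = 458.6 mm².
A_CD = 375.6 mm².
δ_AB = 26520·228/(458.6·2830) = 4.659 mm
δ_BC = 50420·321/(1490·190000) = 0.05717 mm
δ_CD = 6020·481/(375.6·208000) = 0.03706 mm
δ = Σδ_i = 4.753 mm.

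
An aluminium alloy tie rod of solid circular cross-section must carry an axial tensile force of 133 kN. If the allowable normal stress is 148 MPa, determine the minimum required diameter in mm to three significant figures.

33.8 mm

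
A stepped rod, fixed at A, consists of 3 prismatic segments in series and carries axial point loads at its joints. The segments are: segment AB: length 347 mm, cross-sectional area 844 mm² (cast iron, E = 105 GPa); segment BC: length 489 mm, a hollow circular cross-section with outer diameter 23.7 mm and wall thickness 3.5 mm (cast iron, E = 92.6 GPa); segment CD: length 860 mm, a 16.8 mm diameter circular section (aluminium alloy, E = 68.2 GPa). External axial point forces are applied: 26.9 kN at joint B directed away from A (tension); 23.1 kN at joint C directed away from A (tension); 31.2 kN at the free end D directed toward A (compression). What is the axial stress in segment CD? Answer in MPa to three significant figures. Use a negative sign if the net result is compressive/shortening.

Internal axial forces (sectioning from the free end, tension +): N_CD = -31.2 kN, N_BC = -8.1 kN, N_AB = 18.8 kN.
A_CD = 221.7 mm².
σ_CD = N_CD/A_CD = -31200/221.7 = -140.7 MPa.

-141 MPa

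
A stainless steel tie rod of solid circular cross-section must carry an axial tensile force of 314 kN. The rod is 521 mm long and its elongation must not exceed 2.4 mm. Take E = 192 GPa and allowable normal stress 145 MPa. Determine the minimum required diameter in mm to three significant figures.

Required area A ≥ P/σ_allow = 314000/145 = 2166 mm².
For a solid circular section, d ≥ √(4A/π) = 52.51 mm.
Elongation limit: A ≥ PL/(Eδ_allow) = 314000·521/(192000·2.4) = 355 mm² ⇒ d ≥ 21.26 mm.
The stress limit governs.

52.5 mm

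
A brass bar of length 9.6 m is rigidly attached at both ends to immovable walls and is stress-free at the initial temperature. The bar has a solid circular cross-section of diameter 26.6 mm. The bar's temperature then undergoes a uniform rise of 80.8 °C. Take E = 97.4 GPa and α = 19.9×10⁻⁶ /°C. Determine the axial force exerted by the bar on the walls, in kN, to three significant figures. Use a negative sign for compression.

-87.0 kN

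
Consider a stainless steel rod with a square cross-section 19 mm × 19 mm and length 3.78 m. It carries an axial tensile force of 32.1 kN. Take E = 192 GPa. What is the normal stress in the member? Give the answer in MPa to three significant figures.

88.9 MPa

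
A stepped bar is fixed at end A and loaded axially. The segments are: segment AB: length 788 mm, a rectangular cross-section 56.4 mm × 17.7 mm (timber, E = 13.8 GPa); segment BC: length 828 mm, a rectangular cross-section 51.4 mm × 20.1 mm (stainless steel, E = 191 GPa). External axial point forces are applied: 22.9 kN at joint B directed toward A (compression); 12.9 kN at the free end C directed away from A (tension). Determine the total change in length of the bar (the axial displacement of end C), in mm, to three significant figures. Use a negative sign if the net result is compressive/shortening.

Internal axial forces (sectioning from the free end, tension +): N_BC = 12.9 kN, N_AB = -10 kN.
A_AB = 998.3 mm².
A_BC = 1033 mm².
δ_AB = -10000·788/(998.3·13800) = -0.572 mm
δ_BC = 12900·828/(1033·191000) = 0.05413 mm
δ = Σδ_i = -0.5179 mm.

-0.518 mm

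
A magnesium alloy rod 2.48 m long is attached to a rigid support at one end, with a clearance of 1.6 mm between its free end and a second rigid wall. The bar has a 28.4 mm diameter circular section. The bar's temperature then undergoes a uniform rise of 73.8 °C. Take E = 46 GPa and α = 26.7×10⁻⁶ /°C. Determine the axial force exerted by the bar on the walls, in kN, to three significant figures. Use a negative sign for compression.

Free thermal expansion αLΔT = 26.7e-6 · 2480 · 73.8 = 4.887 mm.
The walls engage after the gap closes; constrained expansion = 4.887 − 1.6 = 3.287 mm.
The walls impose strain ε = −(3.287)/2480 = -1.3253e-03; σ = Eε = 46000 · -1.3253e-03 = -60.96 MPa.
Wall reaction R = σ·A = -60.96·633.5 = -38620 N = -38.62 kN.

-38.6 kN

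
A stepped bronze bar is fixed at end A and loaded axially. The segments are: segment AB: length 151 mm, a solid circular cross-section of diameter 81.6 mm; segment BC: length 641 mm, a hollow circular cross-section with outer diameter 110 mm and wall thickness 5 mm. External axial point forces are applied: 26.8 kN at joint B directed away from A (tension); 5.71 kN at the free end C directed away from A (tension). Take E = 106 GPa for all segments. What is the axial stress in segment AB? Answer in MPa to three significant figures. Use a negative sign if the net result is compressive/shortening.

Internal axial forces (sectioning from the free end, tension +): N_BC = 5.71 kN, N_AB = 32.51 kN.
A_AB = 5230 mm².
σ_AB = N_AB/A_AB = 32510/5230 = 6.217 MPa.

6.22 MPa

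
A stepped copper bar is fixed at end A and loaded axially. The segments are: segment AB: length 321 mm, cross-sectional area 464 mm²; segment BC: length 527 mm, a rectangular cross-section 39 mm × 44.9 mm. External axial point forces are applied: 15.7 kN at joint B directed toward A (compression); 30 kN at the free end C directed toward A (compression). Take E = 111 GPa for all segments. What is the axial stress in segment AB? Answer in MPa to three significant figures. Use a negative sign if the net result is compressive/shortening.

-98.5 MPa

Internal axial forces (sectioning from the free end, tension +): N_BC = -30 kN, N_AB = -45.7 kN.
σ_AB = N_AB/A_AB = -45700/464 = -98.49 MPa.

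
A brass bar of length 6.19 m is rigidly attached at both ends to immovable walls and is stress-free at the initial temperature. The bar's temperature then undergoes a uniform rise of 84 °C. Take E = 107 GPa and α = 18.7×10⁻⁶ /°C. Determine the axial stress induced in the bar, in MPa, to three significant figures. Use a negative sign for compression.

Free thermal expansion αLΔT = 18.7e-6 · 6190 · 84 = 9.723 mm.
The walls impose strain ε = −(9.723)/6190 = -1.5708e-03; σ = Eε = 107000 · -1.5708e-03 = -168.1 MPa.

-168 MPa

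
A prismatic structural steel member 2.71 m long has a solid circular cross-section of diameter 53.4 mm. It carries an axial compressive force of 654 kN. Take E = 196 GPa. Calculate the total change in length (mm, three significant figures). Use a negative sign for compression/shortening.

-4.04 mm

A = 2240 mm².
δ_mech = NL/(AE) = -654000·2710/(2240·196000) = -4.038 mm.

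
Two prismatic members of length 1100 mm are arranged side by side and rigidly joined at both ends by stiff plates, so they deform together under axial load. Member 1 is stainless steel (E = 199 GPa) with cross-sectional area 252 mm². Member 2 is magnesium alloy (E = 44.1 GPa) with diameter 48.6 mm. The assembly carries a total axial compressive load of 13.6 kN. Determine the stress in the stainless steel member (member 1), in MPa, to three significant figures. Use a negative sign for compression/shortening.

-20.5 MPa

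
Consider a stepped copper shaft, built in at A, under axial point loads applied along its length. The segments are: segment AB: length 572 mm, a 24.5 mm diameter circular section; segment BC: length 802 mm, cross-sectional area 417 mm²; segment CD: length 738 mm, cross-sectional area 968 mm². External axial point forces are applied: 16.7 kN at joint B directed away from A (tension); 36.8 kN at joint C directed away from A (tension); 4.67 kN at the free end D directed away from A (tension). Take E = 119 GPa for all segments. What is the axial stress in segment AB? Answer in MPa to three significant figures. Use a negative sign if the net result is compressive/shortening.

123 MPa

Internal axial forces (sectioning from the free end, tension +): N_CD = 4.67 kN, N_BC = 41.47 kN, N_AB = 58.17 kN.
A_AB = 471.4 mm².
σ_AB = N_AB/A_AB = 58170/471.4 = 123.4 MPa.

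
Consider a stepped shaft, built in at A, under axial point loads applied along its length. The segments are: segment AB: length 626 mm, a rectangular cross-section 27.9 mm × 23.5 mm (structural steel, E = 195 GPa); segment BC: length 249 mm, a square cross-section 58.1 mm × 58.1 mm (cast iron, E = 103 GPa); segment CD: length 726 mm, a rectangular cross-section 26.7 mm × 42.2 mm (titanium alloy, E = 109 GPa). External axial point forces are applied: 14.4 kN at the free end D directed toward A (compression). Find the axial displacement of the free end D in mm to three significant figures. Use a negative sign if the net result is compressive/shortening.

Internal axial forces (sectioning from the free end, tension +): N_CD = -14.4 kN, N_BC = -14.4 kN, N_AB = -14.4 kN.
A_AB = 655.6 mm².
A_BC = 3376 mm².
A_CD = 1127 mm².
δ_AB = -14400·626/(655.6·195000) = -0.07051 mm
δ_BC = -14400·249/(3376·103000) = -0.01031 mm
δ_CD = -14400·726/(1127·109000) = -0.08512 mm
δ = Σδ_i = -0.1659 mm.

-0.166 mm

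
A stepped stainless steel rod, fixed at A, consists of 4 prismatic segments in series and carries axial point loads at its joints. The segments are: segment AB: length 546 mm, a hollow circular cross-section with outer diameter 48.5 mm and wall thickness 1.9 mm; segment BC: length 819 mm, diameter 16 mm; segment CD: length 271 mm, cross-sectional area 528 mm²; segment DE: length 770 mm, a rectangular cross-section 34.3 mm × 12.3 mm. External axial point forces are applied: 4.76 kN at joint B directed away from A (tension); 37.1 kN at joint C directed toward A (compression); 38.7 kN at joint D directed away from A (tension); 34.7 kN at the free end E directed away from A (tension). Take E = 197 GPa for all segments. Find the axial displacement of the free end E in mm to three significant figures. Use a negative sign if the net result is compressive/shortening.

1.67 mm

Internal axial forces (sectioning from the free end, tension +): N_DE = 34.7 kN, N_CD = 73.4 kN, N_BC = 36.3 kN, N_AB = 41.06 kN.
A_AB = 278.2 mm².
A_BC = 201.1 mm².
A_DE = 421.9 mm².
δ_AB = 41060·546/(278.2·197000) = 0.4091 mm
δ_BC = 36300·819/(201.1·197000) = 0.7506 mm
δ_CD = 73400·271/(528·197000) = 0.1912 mm
δ_DE = 34700·770/(421.9·197000) = 0.3215 mm
δ = Σδ_i = 1.672 mm.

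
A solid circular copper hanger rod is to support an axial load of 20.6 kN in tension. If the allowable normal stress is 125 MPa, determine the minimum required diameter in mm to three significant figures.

Required area A ≥ P/σ_allow = 20600/125 = 164.8 mm².
For a solid circular section, d ≥ √(4A/π) = 14.49 mm.

14.5 mm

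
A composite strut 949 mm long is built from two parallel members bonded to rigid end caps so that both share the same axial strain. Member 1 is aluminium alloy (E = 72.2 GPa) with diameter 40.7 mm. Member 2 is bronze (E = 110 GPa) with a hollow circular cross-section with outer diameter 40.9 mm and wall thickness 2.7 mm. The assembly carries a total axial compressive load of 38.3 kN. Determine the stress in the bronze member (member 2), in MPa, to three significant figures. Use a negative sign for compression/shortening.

A_1 = 1301 mm².
A_2 = 324 mm².
Equal strain + equilibrium ⇒ each member carries load in proportion to AE: A₁E₁ = 93930000 N, A₂E₂ = 35640000 N, ΣAE = 129600000 N.
σ₂ = P·E₂/ΣAE = -38300·110000/129600000 = -32.51 MPa.

-32.5 MPa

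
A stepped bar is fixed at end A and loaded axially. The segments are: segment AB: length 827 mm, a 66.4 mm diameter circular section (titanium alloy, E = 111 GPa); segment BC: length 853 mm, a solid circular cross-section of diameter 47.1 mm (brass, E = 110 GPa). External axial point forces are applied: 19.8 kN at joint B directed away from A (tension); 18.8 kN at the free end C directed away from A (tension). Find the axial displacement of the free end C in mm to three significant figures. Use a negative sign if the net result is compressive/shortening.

Internal axial forces (sectioning from the free end, tension +): N_BC = 18.8 kN, N_AB = 38.6 kN.
A_AB = 3463 mm².
A_BC = 1742 mm².
δ_AB = 38600·827/(3463·111000) = 0.08305 mm
δ_BC = 18800·853/(1742·110000) = 0.08367 mm
δ = Σδ_i = 0.1667 mm.

0.167 mm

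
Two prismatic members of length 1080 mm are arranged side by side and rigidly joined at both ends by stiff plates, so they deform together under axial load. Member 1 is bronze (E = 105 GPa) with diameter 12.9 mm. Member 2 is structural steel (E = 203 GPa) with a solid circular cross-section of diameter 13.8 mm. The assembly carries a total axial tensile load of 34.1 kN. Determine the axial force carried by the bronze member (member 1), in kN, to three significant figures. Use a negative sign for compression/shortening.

10.6 kN

A_1 = 130.7 mm².
A_2 = 149.6 mm².
Equal strain + equilibrium ⇒ each member carries load in proportion to AE: A₁E₁ = 13720000 N, A₂E₂ = 30360000 N, ΣAE = 44090000 N.
F₁ = P·A₁E₁/ΣAE = 34100·13720000/44090000 = 10610 N.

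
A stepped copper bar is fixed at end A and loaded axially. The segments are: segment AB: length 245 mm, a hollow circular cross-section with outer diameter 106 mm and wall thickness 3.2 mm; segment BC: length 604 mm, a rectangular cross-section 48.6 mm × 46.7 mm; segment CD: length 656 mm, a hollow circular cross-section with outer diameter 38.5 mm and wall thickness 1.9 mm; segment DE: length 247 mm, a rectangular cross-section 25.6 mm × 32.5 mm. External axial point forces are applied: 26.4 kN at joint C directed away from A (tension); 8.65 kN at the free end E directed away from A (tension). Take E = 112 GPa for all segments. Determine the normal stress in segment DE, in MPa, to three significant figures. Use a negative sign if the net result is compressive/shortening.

Internal axial forces (sectioning from the free end, tension +): N_DE = 8.65 kN, N_CD = 8.65 kN, N_BC = 35.05 kN, N_AB = 35.05 kN.
A_DE = 832 mm².
σ_DE = N_DE/A_DE = 8650/832 = 10.4 MPa.

10.4 MPa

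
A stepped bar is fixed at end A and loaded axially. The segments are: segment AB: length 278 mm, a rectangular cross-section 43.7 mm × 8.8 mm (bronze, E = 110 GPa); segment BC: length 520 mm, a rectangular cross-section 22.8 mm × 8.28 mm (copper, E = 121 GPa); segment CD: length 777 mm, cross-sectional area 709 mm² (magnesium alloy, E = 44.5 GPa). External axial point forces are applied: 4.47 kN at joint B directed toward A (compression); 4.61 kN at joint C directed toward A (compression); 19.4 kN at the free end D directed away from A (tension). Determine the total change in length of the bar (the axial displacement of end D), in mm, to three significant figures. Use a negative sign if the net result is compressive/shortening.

Internal axial forces (sectioning from the free end, tension +): N_CD = 19.4 kN, N_BC = 14.79 kN, N_AB = 10.32 kN.
A_AB = 384.6 mm².
A_BC = 188.8 mm².
δ_AB = 10320·278/(384.6·110000) = 0.06782 mm
δ_BC = 14790·520/(188.8·121000) = 0.3367 mm
δ_CD = 19400·777/(709·44500) = 0.4778 mm
δ = Σδ_i = 0.8823 mm.

0.882 mm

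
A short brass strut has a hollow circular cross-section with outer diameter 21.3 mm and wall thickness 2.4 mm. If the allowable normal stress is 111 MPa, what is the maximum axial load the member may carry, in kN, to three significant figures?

15.8 kN

A = 142.5 mm².
P_max = σ_allow · A = 111 · 142.5 = 15820 N = 15.82 kN.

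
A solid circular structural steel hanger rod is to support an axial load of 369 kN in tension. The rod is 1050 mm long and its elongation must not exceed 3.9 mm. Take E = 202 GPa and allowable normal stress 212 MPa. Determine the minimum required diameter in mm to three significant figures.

Required area A ≥ P/σ_allow = 369000/212 = 1741 mm².
For a solid circular section, d ≥ √(4A/π) = 47.08 mm.
Elongation limit: A ≥ PL/(Eδ_allow) = 369000·1050/(202000·3.9) = 491.8 mm² ⇒ d ≥ 25.02 mm.
The stress limit governs.

47.1 mm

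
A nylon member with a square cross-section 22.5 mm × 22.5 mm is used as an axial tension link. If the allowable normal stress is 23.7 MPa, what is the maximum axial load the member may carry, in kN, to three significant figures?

12.0 kN

A = 506.2 mm².
P_max = σ_allow · A = 23.7 · 506.2 = 12000 N = 12 kN.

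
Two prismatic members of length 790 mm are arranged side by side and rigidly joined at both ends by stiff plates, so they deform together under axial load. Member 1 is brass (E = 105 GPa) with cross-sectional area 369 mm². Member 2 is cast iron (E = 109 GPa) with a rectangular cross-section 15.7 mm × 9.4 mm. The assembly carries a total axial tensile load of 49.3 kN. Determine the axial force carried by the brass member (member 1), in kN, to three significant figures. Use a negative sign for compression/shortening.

A_2 = 147.6 mm².
Equal strain + equilibrium ⇒ each member carries load in proportion to AE: A₁E₁ = 38740000 N, A₂E₂ = 16090000 N, ΣAE = 54830000 N.
F₁ = P·A₁E₁/ΣAE = 49300·38740000/54830000 = 34840 N.

34.8 kN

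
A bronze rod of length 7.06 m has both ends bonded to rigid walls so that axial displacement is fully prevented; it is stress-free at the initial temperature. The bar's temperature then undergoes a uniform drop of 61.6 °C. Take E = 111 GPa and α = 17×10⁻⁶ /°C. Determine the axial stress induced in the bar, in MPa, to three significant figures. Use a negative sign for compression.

116 MPa

Free thermal expansion αLΔT = 17e-6 · 7060 · -61.6 = -7.393 mm.
The walls impose strain ε = −(-7.393)/7060 = 1.0472e-03; σ = Eε = 111000 · 1.0472e-03 = 116.2 MPa.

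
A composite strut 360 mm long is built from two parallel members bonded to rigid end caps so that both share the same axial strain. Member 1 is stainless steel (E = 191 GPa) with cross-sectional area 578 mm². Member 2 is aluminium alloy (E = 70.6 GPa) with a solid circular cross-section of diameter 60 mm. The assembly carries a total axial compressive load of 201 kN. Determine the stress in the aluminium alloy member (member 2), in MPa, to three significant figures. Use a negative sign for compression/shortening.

-45.8 MPa

A_2 = 2827 mm².
Equal strain + equilibrium ⇒ each member carries load in proportion to AE: A₁E₁ = 110400000 N, A₂E₂ = 199600000 N, ΣAE = 310000000 N.
σ₂ = P·E₂/ΣAE = -201000·70600/310000000 = -45.77 MPa.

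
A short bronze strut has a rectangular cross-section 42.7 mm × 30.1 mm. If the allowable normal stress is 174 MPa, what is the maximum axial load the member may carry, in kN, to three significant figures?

224 kN

A = 1285 mm².
P_max = σ_allow · A = 174 · 1285 = 223600 N = 223.6 kN.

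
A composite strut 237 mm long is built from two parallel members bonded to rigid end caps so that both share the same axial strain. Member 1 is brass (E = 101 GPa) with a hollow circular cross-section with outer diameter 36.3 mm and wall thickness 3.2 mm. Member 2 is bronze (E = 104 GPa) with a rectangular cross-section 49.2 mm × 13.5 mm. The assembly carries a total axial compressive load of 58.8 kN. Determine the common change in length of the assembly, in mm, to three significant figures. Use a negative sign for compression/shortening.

-0.136 mm

A_1 = 332.8 mm².
A_2 = 664.2 mm².
Equal strain + equilibrium ⇒ each member carries load in proportion to AE: A₁E₁ = 33610000 N, A₂E₂ = 69080000 N, ΣAE = 102700000 N.
δ = PL/ΣAE = -58800·237/102700000 = -0.1357 mm.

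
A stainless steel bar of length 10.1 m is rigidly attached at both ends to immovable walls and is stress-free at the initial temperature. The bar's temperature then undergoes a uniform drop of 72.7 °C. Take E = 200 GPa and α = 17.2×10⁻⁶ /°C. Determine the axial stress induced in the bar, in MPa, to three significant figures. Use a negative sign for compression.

250 MPa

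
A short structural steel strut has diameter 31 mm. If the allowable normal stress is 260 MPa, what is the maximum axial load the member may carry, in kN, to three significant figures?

A = 754.8 mm².
P_max = σ_allow · A = 260 · 754.8 = 196200 N = 196.2 kN.

196 kN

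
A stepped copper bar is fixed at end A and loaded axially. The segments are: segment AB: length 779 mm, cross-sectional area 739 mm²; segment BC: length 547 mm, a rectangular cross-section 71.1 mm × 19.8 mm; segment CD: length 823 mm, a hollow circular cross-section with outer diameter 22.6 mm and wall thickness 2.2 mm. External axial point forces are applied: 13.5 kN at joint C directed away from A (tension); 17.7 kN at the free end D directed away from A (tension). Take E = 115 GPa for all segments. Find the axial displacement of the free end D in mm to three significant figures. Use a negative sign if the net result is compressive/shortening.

Internal axial forces (sectioning from the free end, tension +): N_CD = 17.7 kN, N_BC = 31.2 kN, N_AB = 31.2 kN.
A_BC = 1408 mm².
A_CD = 141 mm².
δ_AB = 31200·779/(739·115000) = 0.286 mm
δ_BC = 31200·547/(1408·115000) = 0.1054 mm
δ_CD = 17700·823/(141·115000) = 0.8984 mm
δ = Σδ_i = 1.29 mm.

1.29 mm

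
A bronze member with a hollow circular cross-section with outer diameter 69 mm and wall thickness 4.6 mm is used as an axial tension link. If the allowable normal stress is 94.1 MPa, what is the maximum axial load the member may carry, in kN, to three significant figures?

A = 930.7 mm².
P_max = σ_allow · A = 94.1 · 930.7 = 87580 N = 87.58 kN.

87.6 kN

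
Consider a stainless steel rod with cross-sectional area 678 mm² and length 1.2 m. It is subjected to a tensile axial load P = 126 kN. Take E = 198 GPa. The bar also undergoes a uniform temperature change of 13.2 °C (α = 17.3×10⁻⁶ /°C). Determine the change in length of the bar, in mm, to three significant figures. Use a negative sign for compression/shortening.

δ_mech = NL/(AE) = 126000·1200/(678·198000) = 1.126 mm.
δ_thermal = αLΔT = 17.3e-6·1200·13.2 = 0.274 mm.
δ = δ_mech + δ_thermal = 1.4 mm.

1.40 mm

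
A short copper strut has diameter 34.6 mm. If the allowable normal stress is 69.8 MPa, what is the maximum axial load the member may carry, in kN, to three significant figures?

65.6 kN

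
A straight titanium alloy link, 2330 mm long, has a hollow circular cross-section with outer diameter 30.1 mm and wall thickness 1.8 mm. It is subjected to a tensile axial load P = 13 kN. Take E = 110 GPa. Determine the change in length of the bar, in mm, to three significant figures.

A = 160 mm².
δ_mech = NL/(AE) = 13000·2330/(160·110000) = 1.721 mm.

1.72 mm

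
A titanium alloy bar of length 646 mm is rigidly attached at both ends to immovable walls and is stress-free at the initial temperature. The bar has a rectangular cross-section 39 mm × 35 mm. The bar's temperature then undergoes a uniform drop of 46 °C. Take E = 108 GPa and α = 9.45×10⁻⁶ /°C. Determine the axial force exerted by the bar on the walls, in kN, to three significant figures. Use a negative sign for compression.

64.1 kN

Free thermal expansion αLΔT = 9.45e-6 · 646 · -46 = -0.2808 mm.
The walls impose strain ε = −(-0.2808)/646 = 4.3470e-04; σ = Eε = 108000 · 4.3470e-04 = 46.95 MPa.
Wall reaction R = σ·A = 46.95·1365 = 64080 N = 64.08 kN.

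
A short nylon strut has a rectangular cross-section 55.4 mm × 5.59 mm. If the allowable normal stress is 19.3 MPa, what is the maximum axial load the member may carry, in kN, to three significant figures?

5.98 kN

A = 309.7 mm².
P_max = σ_allow · A = 19.3 · 309.7 = 5977 N = 5.977 kN.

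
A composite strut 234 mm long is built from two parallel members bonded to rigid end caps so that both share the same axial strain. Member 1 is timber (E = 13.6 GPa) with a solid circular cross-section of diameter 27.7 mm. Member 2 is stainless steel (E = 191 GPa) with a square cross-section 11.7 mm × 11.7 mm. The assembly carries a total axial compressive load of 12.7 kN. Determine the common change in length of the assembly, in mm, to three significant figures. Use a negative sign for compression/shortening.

-0.0865 mm

A_1 = 602.6 mm².
A_2 = 136.9 mm².
Equal strain + equilibrium ⇒ each member carries load in proportion to AE: A₁E₁ = 8196000 N, A₂E₂ = 26150000 N, ΣAE = 34340000 N.
δ = PL/ΣAE = -12700·234/34340000 = -0.08654 mm.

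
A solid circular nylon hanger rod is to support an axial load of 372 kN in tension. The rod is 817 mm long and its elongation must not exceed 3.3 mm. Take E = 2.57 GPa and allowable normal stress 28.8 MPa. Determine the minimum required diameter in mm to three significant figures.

Required area A ≥ P/σ_allow = 372000/28.8 = 12920 mm².
For a solid circular section, d ≥ √(4A/π) = 128.2 mm.
Elongation limit: A ≥ PL/(Eδ_allow) = 372000·817/(2570·3.3) = 35840 mm² ⇒ d ≥ 213.6 mm.
The elongation limit governs.

214 mm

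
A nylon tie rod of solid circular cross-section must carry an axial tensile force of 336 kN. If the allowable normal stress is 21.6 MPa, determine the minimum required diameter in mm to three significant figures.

141 mm

Required area A ≥ P/σ_allow = 336000/21.6 = 15560 mm².
For a solid circular section, d ≥ √(4A/π) = 140.7 mm.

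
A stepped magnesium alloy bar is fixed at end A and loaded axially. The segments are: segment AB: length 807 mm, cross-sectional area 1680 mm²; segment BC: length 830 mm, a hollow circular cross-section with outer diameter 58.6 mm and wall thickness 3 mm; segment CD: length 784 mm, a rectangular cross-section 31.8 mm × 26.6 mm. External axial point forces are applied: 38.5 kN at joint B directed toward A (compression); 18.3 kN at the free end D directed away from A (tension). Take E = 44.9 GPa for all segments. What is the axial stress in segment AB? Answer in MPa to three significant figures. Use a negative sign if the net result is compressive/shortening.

Internal axial forces (sectioning from the free end, tension +): N_CD = 18.3 kN, N_BC = 18.3 kN, N_AB = -20.2 kN.
σ_AB = N_AB/A_AB = -20200/1680 = -12.02 MPa.

-12.0 MPa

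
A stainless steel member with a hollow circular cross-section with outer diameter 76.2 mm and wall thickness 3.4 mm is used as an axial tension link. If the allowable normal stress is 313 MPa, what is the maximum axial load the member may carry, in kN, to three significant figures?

A = 777.6 mm².
P_max = σ_allow · A = 313 · 777.6 = 243400 N = 243.4 kN.

243 kN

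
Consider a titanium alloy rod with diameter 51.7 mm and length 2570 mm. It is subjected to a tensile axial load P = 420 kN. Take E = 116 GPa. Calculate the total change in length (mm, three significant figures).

A = 2099 mm².
δ_mech = NL/(AE) = 420000·2570/(2099·116000) = 4.433 mm.

4.43 mm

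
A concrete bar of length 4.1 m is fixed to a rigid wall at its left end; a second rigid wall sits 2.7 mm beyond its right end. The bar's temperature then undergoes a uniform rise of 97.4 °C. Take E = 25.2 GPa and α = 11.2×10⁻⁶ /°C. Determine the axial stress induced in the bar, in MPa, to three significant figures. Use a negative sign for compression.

-10.9 MPa

Free thermal expansion αLΔT = 11.2e-6 · 4100 · 97.4 = 4.473 mm.
The walls engage after the gap closes; constrained expansion = 4.473 − 2.7 = 1.773 mm.
The walls impose strain ε = −(1.773)/4100 = -4.3234e-04; σ = Eε = 25200 · -4.3234e-04 = -10.9 MPa.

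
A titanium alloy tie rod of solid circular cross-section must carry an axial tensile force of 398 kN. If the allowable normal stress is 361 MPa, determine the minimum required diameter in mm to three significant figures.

Required area A ≥ P/σ_allow = 398000/361 = 1102 mm².
For a solid circular section, d ≥ √(4A/π) = 37.47 mm.

37.5 mm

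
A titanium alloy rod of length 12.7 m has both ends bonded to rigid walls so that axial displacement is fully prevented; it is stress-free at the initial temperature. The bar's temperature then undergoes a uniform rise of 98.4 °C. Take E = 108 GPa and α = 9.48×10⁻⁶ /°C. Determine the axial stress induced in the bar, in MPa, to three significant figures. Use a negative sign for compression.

-101 MPa

Free thermal expansion αLΔT = 9.48e-6 · 12700 · 98.4 = 11.85 mm.
The walls impose strain ε = −(11.85)/12700 = -9.3283e-04; σ = Eε = 108000 · -9.3283e-04 = -100.7 MPa.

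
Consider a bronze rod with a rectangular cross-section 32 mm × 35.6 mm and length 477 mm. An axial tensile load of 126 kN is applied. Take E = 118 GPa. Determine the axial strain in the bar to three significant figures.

A = 1139 mm².
σ = N/A = 110.6 MPa; ε = σ/E = 110.6/118000 = 9.373e-04.

9.37e-04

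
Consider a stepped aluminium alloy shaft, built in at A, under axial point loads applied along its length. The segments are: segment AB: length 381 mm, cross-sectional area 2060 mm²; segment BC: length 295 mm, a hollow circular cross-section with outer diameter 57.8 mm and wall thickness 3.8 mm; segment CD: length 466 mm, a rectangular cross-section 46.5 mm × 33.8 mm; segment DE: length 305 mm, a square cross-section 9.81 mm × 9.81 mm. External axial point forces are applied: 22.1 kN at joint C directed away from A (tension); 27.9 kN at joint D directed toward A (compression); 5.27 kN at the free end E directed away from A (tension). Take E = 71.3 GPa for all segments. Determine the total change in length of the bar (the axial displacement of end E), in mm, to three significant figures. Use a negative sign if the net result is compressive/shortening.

Internal axial forces (sectioning from the free end, tension +): N_DE = 5.27 kN, N_CD = -22.63 kN, N_BC = -0.53 kN, N_AB = -0.53 kN.
A_BC = 644.7 mm².
A_CD = 1572 mm².
A_DE = 96.24 mm².
δ_AB = -530·381/(2060·71300) = -0.001375 mm
δ_BC = -530·295/(644.7·71300) = -0.003402 mm
δ_CD = -22630·466/(1572·71300) = -0.0941 mm
δ_DE = 5270·305/(96.24·71300) = 0.2343 mm
δ = Σδ_i = 0.1354 mm.

0.135 mm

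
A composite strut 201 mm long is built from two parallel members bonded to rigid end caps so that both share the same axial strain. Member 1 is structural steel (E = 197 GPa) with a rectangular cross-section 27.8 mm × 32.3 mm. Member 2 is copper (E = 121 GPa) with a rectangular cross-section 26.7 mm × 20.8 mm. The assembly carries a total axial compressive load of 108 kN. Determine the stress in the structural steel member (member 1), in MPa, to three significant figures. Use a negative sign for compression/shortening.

-87.2 MPa

A_1 = 897.9 mm².
A_2 = 555.4 mm².
Equal strain + equilibrium ⇒ each member carries load in proportion to AE: A₁E₁ = 176900000 N, A₂E₂ = 67200000 N, ΣAE = 244100000 N.
σ₁ = P·E₁/ΣAE = -108000·197000/244100000 = -87.16 MPa.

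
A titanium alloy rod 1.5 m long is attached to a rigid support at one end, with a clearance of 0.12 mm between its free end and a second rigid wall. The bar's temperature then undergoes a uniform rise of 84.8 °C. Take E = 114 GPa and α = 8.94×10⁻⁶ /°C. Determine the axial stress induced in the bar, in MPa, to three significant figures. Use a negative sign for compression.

Free thermal expansion αLΔT = 8.94e-6 · 1500 · 84.8 = 1.137 mm.
The walls engage after the gap closes; constrained expansion = 1.137 − 0.12 = 1.017 mm.
The walls impose strain ε = −(1.017)/1500 = -6.7811e-04; σ = Eε = 114000 · -6.7811e-04 = -77.3 MPa.

-77.3 MPa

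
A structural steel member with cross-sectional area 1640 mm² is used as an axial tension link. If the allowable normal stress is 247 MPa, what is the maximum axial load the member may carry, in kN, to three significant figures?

405 kN

P_max = σ_allow · A = 247 · 1640 = 405100 N = 405.1 kN.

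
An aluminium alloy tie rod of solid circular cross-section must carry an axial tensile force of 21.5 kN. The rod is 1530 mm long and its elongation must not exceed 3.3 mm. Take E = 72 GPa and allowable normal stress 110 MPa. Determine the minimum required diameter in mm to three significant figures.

Required area A ≥ P/σ_allow = 21500/110 = 195.5 mm².
For a solid circular section, d ≥ √(4A/π) = 15.78 mm.
Elongation limit: A ≥ PL/(Eδ_allow) = 21500·1530/(72000·3.3) = 138.4 mm² ⇒ d ≥ 13.28 mm.
The stress limit governs.

15.8 mm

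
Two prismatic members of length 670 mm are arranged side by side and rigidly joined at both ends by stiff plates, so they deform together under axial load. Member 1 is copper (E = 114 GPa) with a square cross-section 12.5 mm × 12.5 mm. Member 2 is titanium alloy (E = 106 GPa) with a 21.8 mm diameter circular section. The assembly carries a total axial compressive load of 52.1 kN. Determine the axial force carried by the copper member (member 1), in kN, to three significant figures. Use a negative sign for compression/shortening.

-16.2 kN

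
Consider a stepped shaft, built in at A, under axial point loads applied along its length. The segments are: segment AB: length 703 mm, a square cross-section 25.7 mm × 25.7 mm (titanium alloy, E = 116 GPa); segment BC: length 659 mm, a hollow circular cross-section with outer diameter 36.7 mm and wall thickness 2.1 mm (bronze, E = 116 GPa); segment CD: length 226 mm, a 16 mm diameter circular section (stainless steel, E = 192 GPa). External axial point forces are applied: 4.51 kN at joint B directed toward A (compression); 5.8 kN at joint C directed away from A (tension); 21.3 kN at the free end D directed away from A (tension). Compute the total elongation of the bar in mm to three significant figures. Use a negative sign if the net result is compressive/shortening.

1.01 mm

Internal axial forces (sectioning from the free end, tension +): N_CD = 21.3 kN, N_BC = 27.1 kN, N_AB = 22.59 kN.
A_AB = 660.5 mm².
A_BC = 228.3 mm².
A_CD = 201.1 mm².
δ_AB = 22590·703/(660.5·116000) = 0.2073 mm
δ_BC = 27100·659/(228.3·116000) = 0.6745 mm
δ_CD = 21300·226/(201.1·192000) = 0.1247 mm
δ = Σδ_i = 1.006 mm.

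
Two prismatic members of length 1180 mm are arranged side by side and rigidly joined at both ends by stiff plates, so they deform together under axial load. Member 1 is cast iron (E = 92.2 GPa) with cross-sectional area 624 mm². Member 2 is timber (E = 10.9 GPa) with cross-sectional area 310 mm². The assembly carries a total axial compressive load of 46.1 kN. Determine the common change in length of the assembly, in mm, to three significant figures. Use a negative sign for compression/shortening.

Equal strain + equilibrium ⇒ each member carries load in proportion to AE: A₁E₁ = 57530000 N, A₂E₂ = 3379000 N, ΣAE = 60910000 N.
δ = PL/ΣAE = -46100·1180/60910000 = -0.8931 mm.

-0.893 mm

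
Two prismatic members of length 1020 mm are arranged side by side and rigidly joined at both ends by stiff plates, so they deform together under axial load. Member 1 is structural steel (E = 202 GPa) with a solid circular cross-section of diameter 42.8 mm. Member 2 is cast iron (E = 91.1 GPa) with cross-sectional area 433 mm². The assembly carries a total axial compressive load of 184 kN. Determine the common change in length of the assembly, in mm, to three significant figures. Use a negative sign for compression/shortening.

-0.569 mm

A_1 = 1439 mm².
Equal strain + equilibrium ⇒ each member carries load in proportion to AE: A₁E₁ = 290600000 N, A₂E₂ = 39450000 N, ΣAE = 330100000 N.
δ = PL/ΣAE = -184000·1020/330100000 = -0.5686 mm.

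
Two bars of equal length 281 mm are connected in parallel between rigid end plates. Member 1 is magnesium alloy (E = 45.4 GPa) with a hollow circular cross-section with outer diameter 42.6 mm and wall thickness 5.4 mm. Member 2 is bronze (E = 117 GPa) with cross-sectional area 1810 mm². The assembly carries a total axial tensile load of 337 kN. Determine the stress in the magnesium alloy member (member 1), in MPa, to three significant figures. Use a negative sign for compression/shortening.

A_1 = 631.1 mm².
Equal strain + equilibrium ⇒ each member carries load in proportion to AE: A₁E₁ = 28650000 N, A₂E₂ = 211800000 N, ΣAE = 240400000 N.
σ₁ = P·E₁/ΣAE = 337000·45400/240400000 = 63.64 MPa.

63.6 MPa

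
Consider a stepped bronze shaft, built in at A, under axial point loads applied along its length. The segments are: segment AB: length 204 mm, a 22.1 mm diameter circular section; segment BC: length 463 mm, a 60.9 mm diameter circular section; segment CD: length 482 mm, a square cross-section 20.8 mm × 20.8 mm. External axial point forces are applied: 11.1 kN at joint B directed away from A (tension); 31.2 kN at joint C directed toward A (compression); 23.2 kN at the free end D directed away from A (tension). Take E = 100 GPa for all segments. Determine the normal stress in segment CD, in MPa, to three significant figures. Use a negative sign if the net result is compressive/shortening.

53.6 MPa

Internal axial forces (sectioning from the free end, tension +): N_CD = 23.2 kN, N_BC = -8 kN, N_AB = 3.1 kN.
A_CD = 432.6 mm².
σ_CD = N_CD/A_CD = 23200/432.6 = 53.62 MPa.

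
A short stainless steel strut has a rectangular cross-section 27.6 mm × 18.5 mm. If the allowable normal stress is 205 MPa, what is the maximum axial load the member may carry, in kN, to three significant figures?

A = 510.6 mm².
P_max = σ_allow · A = 205 · 510.6 = 104700 N = 104.7 kN.

105 kN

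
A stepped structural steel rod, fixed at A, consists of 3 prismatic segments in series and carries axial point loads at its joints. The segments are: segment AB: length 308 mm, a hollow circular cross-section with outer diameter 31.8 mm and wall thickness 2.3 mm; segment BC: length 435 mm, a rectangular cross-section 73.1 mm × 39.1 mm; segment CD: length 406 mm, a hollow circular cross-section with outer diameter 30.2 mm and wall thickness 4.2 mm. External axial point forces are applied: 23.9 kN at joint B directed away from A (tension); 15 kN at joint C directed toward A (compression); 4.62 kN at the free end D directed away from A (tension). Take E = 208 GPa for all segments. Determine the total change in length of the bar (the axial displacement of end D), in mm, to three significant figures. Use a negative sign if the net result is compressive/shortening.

0.113 mm

Internal axial forces (sectioning from the free end, tension +): N_CD = 4.62 kN, N_BC = -10.38 kN, N_AB = 13.52 kN.
A_AB = 213.2 mm².
A_BC = 2858 mm².
A_CD = 343.1 mm².
δ_AB = 13520·308/(213.2·208000) = 0.09392 mm
δ_BC = -10380·435/(2858·208000) = -0.007595 mm
δ_CD = 4620·406/(343.1·208000) = 0.02629 mm
δ = Σδ_i = 0.1126 mm.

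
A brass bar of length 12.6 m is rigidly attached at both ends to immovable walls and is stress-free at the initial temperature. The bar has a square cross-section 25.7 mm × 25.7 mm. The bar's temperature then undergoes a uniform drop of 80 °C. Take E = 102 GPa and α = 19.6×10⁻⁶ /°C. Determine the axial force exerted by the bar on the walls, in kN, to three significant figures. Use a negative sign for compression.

Free thermal expansion αLΔT = 19.6e-6 · 12600 · -80 = -19.76 mm.
The walls impose strain ε = −(-19.76)/12600 = 1.5680e-03; σ = Eε = 102000 · 1.5680e-03 = 159.9 MPa.
Wall reaction R = σ·A = 159.9·660.5 = 105600 N = 105.6 kN.

106 kN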